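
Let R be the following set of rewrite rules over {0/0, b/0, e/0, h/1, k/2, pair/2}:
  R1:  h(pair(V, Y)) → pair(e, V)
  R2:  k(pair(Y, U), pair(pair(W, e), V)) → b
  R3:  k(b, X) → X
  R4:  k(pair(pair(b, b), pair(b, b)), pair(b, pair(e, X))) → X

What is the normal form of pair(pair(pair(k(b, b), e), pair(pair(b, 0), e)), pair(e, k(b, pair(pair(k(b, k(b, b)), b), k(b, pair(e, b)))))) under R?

1. pair(pair(pair(k(b, b), e), pair(pair(b, 0), e)), pair(e, k(b, pair(pair(k(b, k(b, b)), b), k(b, pair(e, b))))))  →  pair(pair(pair(b, e), pair(pair(b, 0), e)), pair(e, k(b, pair(pair(k(b, k(b, b)), b), k(b, pair(e, b))))))   [R3 at 1.1.1]
2. pair(pair(pair(b, e), pair(pair(b, 0), e)), pair(e, k(b, pair(pair(k(b, k(b, b)), b), k(b, pair(e, b))))))  →  pair(pair(pair(b, e), pair(pair(b, 0), e)), pair(e, pair(pair(k(b, k(b, b)), b), k(b, pair(e, b)))))   [R3 at 2.2]
3. pair(pair(pair(b, e), pair(pair(b, 0), e)), pair(e, pair(pair(k(b, k(b, b)), b), k(b, pair(e, b)))))  →  pair(pair(pair(b, e), pair(pair(b, 0), e)), pair(e, pair(pair(k(b, b), b), k(b, pair(e, b)))))   [R3 at 2.2.1.1]
4. pair(pair(pair(b, e), pair(pair(b, 0), e)), pair(e, pair(pair(k(b, b), b), k(b, pair(e, b)))))  →  pair(pair(pair(b, e), pair(pair(b, 0), e)), pair(e, pair(pair(b, b), k(b, pair(e, b)))))   [R3 at 2.2.1.1]
5. pair(pair(pair(b, e), pair(pair(b, 0), e)), pair(e, pair(pair(b, b), k(b, pair(e, b)))))  →  pair(pair(pair(b, e), pair(pair(b, 0), e)), pair(e, pair(pair(b, b), pair(e, b))))   [R3 at 2.2.2]

pair(pair(pair(b, e), pair(pair(b, 0), e)), pair(e, pair(pair(b, b), pair(e, b))))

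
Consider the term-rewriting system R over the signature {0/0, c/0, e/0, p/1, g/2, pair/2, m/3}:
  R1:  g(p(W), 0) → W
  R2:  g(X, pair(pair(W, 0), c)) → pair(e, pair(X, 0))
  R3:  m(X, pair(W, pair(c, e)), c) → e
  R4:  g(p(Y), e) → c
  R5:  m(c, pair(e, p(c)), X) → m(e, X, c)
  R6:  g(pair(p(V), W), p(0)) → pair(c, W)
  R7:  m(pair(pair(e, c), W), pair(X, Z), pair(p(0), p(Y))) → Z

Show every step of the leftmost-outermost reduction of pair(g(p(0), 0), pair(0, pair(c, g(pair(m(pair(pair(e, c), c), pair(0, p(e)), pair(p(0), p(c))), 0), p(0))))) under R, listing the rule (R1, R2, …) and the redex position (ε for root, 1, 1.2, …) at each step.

1. pair(g(p(0), 0), pair(0, pair(c, g(pair(m(pair(pair(e, c), c), pair(0, p(e)), pair(p(0), p(c))), 0), p(0)))))  →  pair(0, pair(0, pair(c, g(pair(m(pair(pair(e, c), c), pair(0, p(e)), pair(p(0), p(c))), 0), p(0)))))   [R1 at 1]
2. pair(0, pair(0, pair(c, g(pair(m(pair(pair(e, c), c), pair(0, p(e)), pair(p(0), p(c))), 0), p(0)))))  →  pair(0, pair(0, pair(c, g(pair(p(e), 0), p(0)))))   [R7 at 2.2.2.1.1]
3. pair(0, pair(0, pair(c, g(pair(p(e), 0), p(0)))))  →  pair(0, pair(0, pair(c, pair(c, 0))))   [R6 at 2.2.2]

pair(0, pair(0, pair(c, pair(c, 0))))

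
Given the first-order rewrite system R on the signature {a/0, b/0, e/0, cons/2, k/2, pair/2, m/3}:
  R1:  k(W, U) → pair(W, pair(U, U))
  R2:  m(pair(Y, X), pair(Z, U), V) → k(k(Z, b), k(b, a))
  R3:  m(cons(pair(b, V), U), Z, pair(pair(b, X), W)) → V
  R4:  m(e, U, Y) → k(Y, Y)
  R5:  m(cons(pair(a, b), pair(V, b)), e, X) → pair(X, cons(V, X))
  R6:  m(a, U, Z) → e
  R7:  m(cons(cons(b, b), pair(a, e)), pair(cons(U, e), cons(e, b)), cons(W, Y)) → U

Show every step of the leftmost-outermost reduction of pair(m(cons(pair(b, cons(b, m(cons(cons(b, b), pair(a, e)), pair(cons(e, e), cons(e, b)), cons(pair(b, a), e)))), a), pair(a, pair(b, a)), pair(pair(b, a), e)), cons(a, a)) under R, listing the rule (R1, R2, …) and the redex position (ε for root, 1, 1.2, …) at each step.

pair(cons(b, e), cons(a, a))

1. pair(m(cons(pair(b, cons(b, m(cons(cons(b, b), pair(a, e)), pair(cons(e, e), cons(e, b)), cons(pair(b, a), e)))), a), pair(a, pair(b, a)), pair(pair(b, a), e)), cons(a, a))  →  pair(cons(b, m(cons(cons(b, b), pair(a, e)), pair(cons(e, e), cons(e, b)), cons(pair(b, a), e))), cons(a, a))   [R3 at 1]
2. pair(cons(b, m(cons(cons(b, b), pair(a, e)), pair(cons(e, e), cons(e, b)), cons(pair(b, a), e))), cons(a, a))  →  pair(cons(b, e), cons(a, a))   [R7 at 1.2]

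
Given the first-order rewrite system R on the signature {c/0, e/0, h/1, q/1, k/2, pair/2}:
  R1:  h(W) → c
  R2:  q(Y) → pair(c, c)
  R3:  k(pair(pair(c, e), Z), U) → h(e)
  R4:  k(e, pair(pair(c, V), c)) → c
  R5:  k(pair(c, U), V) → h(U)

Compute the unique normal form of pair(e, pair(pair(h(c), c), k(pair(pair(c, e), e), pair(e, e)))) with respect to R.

pair(e, pair(pair(c, c), c))

1. pair(e, pair(pair(h(c), c), k(pair(pair(c, e), e), pair(e, e))))  →  pair(e, pair(pair(c, c), k(pair(pair(c, e), e), pair(e, e))))   [R1 at 2.1.1]
2. pair(e, pair(pair(c, c), k(pair(pair(c, e), e), pair(e, e))))  →  pair(e, pair(pair(c, c), h(e)))   [R3 at 2.2]
3. pair(e, pair(pair(c, c), h(e)))  →  pair(e, pair(pair(c, c), c))   [R1 at 2.2]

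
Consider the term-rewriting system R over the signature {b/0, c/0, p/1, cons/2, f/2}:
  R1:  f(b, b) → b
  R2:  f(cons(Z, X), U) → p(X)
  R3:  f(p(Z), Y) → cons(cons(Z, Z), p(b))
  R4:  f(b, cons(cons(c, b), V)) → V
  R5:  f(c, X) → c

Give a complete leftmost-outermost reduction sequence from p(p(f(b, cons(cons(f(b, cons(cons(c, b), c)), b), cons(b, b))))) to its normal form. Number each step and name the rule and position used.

p(p(cons(b, b)))

1. p(p(f(b, cons(cons(f(b, cons(cons(c, b), c)), b), cons(b, b)))))  →  p(p(f(b, cons(cons(c, b), cons(b, b)))))   [R4 at 1.1.2.1.1]
2. p(p(f(b, cons(cons(c, b), cons(b, b)))))  →  p(p(cons(b, b)))   [R4 at 1.1]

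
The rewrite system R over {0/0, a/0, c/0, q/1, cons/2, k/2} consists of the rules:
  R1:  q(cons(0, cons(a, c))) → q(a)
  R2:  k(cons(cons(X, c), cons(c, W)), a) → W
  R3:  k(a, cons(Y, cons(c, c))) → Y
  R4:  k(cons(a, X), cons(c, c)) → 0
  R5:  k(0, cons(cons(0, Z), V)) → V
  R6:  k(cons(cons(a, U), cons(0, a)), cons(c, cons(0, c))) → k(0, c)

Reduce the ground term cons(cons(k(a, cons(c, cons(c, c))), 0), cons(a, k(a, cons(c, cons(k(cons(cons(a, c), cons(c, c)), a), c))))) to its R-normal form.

1. cons(cons(k(a, cons(c, cons(c, c))), 0), cons(a, k(a, cons(c, cons(k(cons(cons(a, c), cons(c, c)), a), c)))))  →  cons(cons(c, 0), cons(a, k(a, cons(c, cons(k(cons(cons(a, c), cons(c, c)), a), c)))))   [R3 at 1.1]
2. cons(cons(c, 0), cons(a, k(a, cons(c, cons(k(cons(cons(a, c), cons(c, c)), a), c)))))  →  cons(cons(c, 0), cons(a, k(a, cons(c, cons(c, c)))))   [R2 at 2.2.2.2.1]
3. cons(cons(c, 0), cons(a, k(a, cons(c, cons(c, c)))))  →  cons(cons(c, 0), cons(a, c))   [R3 at 2.2]

cons(cons(c, 0), cons(a, c))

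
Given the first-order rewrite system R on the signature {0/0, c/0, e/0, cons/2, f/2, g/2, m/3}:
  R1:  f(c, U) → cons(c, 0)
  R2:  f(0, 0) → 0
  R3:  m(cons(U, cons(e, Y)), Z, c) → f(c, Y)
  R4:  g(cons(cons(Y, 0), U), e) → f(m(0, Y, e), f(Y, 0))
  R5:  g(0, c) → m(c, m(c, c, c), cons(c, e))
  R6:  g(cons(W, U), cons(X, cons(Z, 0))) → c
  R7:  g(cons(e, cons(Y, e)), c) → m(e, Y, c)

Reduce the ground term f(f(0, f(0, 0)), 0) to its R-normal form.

0

1. f(f(0, f(0, 0)), 0)  →  f(f(0, 0), 0)   [R2 at 1.2]
2. f(f(0, 0), 0)  →  f(0, 0)   [R2 at 1]
3. f(0, 0)  →  0   [R2 at ε]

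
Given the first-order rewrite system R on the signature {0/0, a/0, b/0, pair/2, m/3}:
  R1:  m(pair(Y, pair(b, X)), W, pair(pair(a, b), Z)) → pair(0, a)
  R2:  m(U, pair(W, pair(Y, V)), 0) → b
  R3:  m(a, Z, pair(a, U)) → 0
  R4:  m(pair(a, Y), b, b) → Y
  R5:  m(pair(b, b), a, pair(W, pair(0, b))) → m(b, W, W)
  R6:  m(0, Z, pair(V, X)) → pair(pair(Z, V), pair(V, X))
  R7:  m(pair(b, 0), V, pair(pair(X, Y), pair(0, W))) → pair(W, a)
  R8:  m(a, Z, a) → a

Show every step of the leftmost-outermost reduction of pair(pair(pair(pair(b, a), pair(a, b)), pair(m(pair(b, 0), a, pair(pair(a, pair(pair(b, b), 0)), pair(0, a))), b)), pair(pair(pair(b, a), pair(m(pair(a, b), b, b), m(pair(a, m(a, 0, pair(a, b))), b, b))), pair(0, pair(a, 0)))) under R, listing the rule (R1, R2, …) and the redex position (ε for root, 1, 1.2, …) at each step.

1. pair(pair(pair(pair(b, a), pair(a, b)), pair(m(pair(b, 0), a, pair(pair(a, pair(pair(b, b), 0)), pair(0, a))), b)), pair(pair(pair(b, a), pair(m(pair(a, b), b, b), m(pair(a, m(a, 0, pair(a, b))), b, b))), pair(0, pair(a, 0))))  →  pair(pair(pair(pair(b, a), pair(a, b)), pair(pair(a, a), b)), pair(pair(pair(b, a), pair(m(pair(a, b), b, b), m(pair(a, m(a, 0, pair(a, b))), b, b))), pair(0, pair(a, 0))))   [R7 at 1.2.1]
2. pair(pair(pair(pair(b, a), pair(a, b)), pair(pair(a, a), b)), pair(pair(pair(b, a), pair(m(pair(a, b), b, b), m(pair(a, m(a, 0, pair(a, b))), b, b))), pair(0, pair(a, 0))))  →  pair(pair(pair(pair(b, a), pair(a, b)), pair(pair(a, a), b)), pair(pair(pair(b, a), pair(b, m(pair(a, m(a, 0, pair(a, b))), b, b))), pair(0, pair(a, 0))))   [R4 at 2.1.2.1]
3. pair(pair(pair(pair(b, a), pair(a, b)), pair(pair(a, a), b)), pair(pair(pair(b, a), pair(b, m(pair(a, m(a, 0, pair(a, b))), b, b))), pair(0, pair(a, 0))))  →  pair(pair(pair(pair(b, a), pair(a, b)), pair(pair(a, a), b)), pair(pair(pair(b, a), pair(b, m(a, 0, pair(a, b)))), pair(0, pair(a, 0))))   [R4 at 2.1.2.2]
4. pair(pair(pair(pair(b, a), pair(a, b)), pair(pair(a, a), b)), pair(pair(pair(b, a), pair(b, m(a, 0, pair(a, b)))), pair(0, pair(a, 0))))  →  pair(pair(pair(pair(b, a), pair(a, b)), pair(pair(a, a), b)), pair(pair(pair(b, a), pair(b, 0)), pair(0, pair(a, 0))))   [R3 at 2.1.2.2]

pair(pair(pair(pair(b, a), pair(a, b)), pair(pair(a, a), b)), pair(pair(pair(b, a), pair(b, 0)), pair(0, pair(a, 0))))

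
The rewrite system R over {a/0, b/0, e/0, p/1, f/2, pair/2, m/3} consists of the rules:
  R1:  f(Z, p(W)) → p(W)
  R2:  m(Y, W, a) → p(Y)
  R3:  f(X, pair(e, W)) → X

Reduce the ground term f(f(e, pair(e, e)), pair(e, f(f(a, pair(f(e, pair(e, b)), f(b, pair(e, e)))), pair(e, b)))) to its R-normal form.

1. f(f(e, pair(e, e)), pair(e, f(f(a, pair(f(e, pair(e, b)), f(b, pair(e, e)))), pair(e, b))))  →  f(e, pair(e, e))   [R3 at ε]
2. f(e, pair(e, e))  →  e   [R3 at ε]

e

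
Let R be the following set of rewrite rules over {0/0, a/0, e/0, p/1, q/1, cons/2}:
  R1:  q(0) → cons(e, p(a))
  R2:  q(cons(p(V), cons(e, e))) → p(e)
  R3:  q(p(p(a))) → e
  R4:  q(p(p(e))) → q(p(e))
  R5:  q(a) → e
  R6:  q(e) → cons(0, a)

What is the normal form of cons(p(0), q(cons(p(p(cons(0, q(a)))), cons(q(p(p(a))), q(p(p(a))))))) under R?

cons(p(0), p(e))

1. cons(p(0), q(cons(p(p(cons(0, q(a)))), cons(q(p(p(a))), q(p(p(a)))))))  →  cons(p(0), q(cons(p(p(cons(0, e))), cons(q(p(p(a))), q(p(p(a)))))))   [R5 at 2.1.1.1.1.2]
2. cons(p(0), q(cons(p(p(cons(0, e))), cons(q(p(p(a))), q(p(p(a)))))))  →  cons(p(0), q(cons(p(p(cons(0, e))), cons(e, q(p(p(a)))))))   [R3 at 2.1.2.1]
3. cons(p(0), q(cons(p(p(cons(0, e))), cons(e, q(p(p(a)))))))  →  cons(p(0), q(cons(p(p(cons(0, e))), cons(e, e))))   [R3 at 2.1.2.2]
4. cons(p(0), q(cons(p(p(cons(0, e))), cons(e, e))))  →  cons(p(0), p(e))   [R2 at 2]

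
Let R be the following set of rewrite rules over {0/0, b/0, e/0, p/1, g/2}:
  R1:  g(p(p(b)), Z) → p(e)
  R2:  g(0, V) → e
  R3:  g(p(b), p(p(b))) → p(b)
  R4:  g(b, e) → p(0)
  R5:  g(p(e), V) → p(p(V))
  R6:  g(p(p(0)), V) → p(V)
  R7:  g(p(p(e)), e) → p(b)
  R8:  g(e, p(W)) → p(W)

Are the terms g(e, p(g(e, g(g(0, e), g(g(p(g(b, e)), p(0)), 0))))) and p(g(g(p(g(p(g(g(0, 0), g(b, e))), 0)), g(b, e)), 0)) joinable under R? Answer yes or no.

Reduce t₁ = g(e, p(g(e, g(g(0, e), g(g(p(g(b, e)), p(0)), 0))))):
1. g(e, p(g(e, g(g(0, e), g(g(p(g(b, e)), p(0)), 0)))))  →  p(g(e, g(g(0, e), g(g(p(g(b, e)), p(0)), 0))))   [R8 at ε]
2. p(g(e, g(g(0, e), g(g(p(g(b, e)), p(0)), 0))))  →  p(g(e, g(e, g(g(p(g(b, e)), p(0)), 0))))   [R2 at 1.2.1]
3. p(g(e, g(e, g(g(p(g(b, e)), p(0)), 0))))  →  p(g(e, g(e, g(g(p(p(0)), p(0)), 0))))   [R4 at 1.2.2.1.1.1]
4. p(g(e, g(e, g(g(p(p(0)), p(0)), 0))))  →  p(g(e, g(e, g(p(p(0)), 0))))   [R6 at 1.2.2.1]
5. p(g(e, g(e, g(p(p(0)), 0))))  →  p(g(e, g(e, p(0))))   [R6 at 1.2.2]
6. p(g(e, g(e, p(0))))  →  p(g(e, p(0)))   [R8 at 1.2]
7. p(g(e, p(0)))  →  p(p(0))   [R8 at 1]

Reduce t₂ = p(g(g(p(g(p(g(g(0, 0), g(b, e))), 0)), g(b, e)), 0)):
1. p(g(g(p(g(p(g(g(0, 0), g(b, e))), 0)), g(b, e)), 0))  →  p(g(g(p(g(p(g(e, g(b, e))), 0)), g(b, e)), 0))   [R2 at 1.1.1.1.1.1.1]
2. p(g(g(p(g(p(g(e, g(b, e))), 0)), g(b, e)), 0))  →  p(g(g(p(g(p(g(e, p(0))), 0)), g(b, e)), 0))   [R4 at 1.1.1.1.1.1.2]
3. p(g(g(p(g(p(g(e, p(0))), 0)), g(b, e)), 0))  →  p(g(g(p(g(p(p(0)), 0)), g(b, e)), 0))   [R8 at 1.1.1.1.1.1]
4. p(g(g(p(g(p(p(0)), 0)), g(b, e)), 0))  →  p(g(g(p(p(0)), g(b, e)), 0))   [R6 at 1.1.1.1]
5. p(g(g(p(p(0)), g(b, e)), 0))  →  p(g(p(g(b, e)), 0))   [R6 at 1.1]
6. p(g(p(g(b, e)), 0))  →  p(g(p(p(0)), 0))   [R4 at 1.1.1]
7. p(g(p(p(0)), 0))  →  p(p(0))   [R6 at 1]

yes — NF(t₁) = p(p(0)), NF(t₂) = p(p(0))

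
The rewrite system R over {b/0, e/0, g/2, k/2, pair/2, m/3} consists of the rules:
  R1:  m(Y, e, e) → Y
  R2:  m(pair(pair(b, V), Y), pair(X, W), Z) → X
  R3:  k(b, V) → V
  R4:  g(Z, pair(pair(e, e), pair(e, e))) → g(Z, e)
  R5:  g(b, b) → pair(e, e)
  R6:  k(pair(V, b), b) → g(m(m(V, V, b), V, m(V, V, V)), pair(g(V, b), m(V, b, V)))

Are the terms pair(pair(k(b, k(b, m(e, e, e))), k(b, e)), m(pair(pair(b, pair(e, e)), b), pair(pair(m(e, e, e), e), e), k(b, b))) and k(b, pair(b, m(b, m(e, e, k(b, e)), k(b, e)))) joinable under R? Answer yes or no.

no — NF(t₁) = pair(pair(e, e), pair(e, e)), NF(t₂) = pair(b, b)

Reduce t₁ = pair(pair(k(b, k(b, m(e, e, e))), k(b, e)), m(pair(pair(b, pair(e, e)), b), pair(pair(m(e, e, e), e), e), k(b, b))):
1. pair(pair(k(b, k(b, m(e, e, e))), k(b, e)), m(pair(pair(b, pair(e, e)), b), pair(pair(m(e, e, e), e), e), k(b, b)))  →  pair(pair(k(b, m(e, e, e)), k(b, e)), m(pair(pair(b, pair(e, e)), b), pair(pair(m(e, e, e), e), e), k(b, b)))   [R3 at 1.1]
2. pair(pair(k(b, m(e, e, e)), k(b, e)), m(pair(pair(b, pair(e, e)), b), pair(pair(m(e, e, e), e), e), k(b, b)))  →  pair(pair(m(e, e, e), k(b, e)), m(pair(pair(b, pair(e, e)), b), pair(pair(m(e, e, e), e), e), k(b, b)))   [R3 at 1.1]
3. pair(pair(m(e, e, e), k(b, e)), m(pair(pair(b, pair(e, e)), b), pair(pair(m(e, e, e), e), e), k(b, b)))  →  pair(pair(e, k(b, e)), m(pair(pair(b, pair(e, e)), b), pair(pair(m(e, e, e), e), e), k(b, b)))   [R1 at 1.1]
4. pair(pair(e, k(b, e)), m(pair(pair(b, pair(e, e)), b), pair(pair(m(e, e, e), e), e), k(b, b)))  →  pair(pair(e, e), m(pair(pair(b, pair(e, e)), b), pair(pair(m(e, e, e), e), e), k(b, b)))   [R3 at 1.2]
5. pair(pair(e, e), m(pair(pair(b, pair(e, e)), b), pair(pair(m(e, e, e), e), e), k(b, b)))  →  pair(pair(e, e), pair(m(e, e, e), e))   [R2 at 2]
6. pair(pair(e, e), pair(m(e, e, e), e))  →  pair(pair(e, e), pair(e, e))   [R1 at 2.1]

Reduce t₂ = k(b, pair(b, m(b, m(e, e, k(b, e)), k(b, e)))):
1. k(b, pair(b, m(b, m(e, e, k(b, e)), k(b, e))))  →  pair(b, m(b, m(e, e, k(b, e)), k(b, e)))   [R3 at ε]
2. pair(b, m(b, m(e, e, k(b, e)), k(b, e)))  →  pair(b, m(b, m(e, e, e), k(b, e)))   [R3 at 2.2.3]
3. pair(b, m(b, m(e, e, e), k(b, e)))  →  pair(b, m(b, e, k(b, e)))   [R1 at 2.2]
4. pair(b, m(b, e, k(b, e)))  →  pair(b, m(b, e, e))   [R3 at 2.3]
5. pair(b, m(b, e, e))  →  pair(b, b)   [R1 at 2]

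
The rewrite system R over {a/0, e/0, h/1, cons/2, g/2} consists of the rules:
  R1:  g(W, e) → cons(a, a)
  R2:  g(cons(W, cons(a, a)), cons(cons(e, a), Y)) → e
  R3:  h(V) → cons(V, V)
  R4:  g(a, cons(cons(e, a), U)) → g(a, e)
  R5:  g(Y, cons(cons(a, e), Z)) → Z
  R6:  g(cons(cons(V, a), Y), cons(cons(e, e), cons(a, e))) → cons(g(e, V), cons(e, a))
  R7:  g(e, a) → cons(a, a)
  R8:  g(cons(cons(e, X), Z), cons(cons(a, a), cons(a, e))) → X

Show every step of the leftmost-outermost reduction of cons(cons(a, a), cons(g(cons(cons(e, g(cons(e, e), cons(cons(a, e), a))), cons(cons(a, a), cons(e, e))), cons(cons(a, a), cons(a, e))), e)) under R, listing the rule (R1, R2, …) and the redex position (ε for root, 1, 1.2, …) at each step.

1. cons(cons(a, a), cons(g(cons(cons(e, g(cons(e, e), cons(cons(a, e), a))), cons(cons(a, a), cons(e, e))), cons(cons(a, a), cons(a, e))), e))  →  cons(cons(a, a), cons(g(cons(e, e), cons(cons(a, e), a)), e))   [R8 at 2.1]
2. cons(cons(a, a), cons(g(cons(e, e), cons(cons(a, e), a)), e))  →  cons(cons(a, a), cons(a, e))   [R5 at 2.1]

cons(cons(a, a), cons(a, e))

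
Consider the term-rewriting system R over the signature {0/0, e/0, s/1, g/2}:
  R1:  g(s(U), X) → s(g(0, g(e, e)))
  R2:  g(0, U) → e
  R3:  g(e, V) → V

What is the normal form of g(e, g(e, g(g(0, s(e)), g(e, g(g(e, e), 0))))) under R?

1. g(e, g(e, g(g(0, s(e)), g(e, g(g(e, e), 0)))))  →  g(e, g(g(0, s(e)), g(e, g(g(e, e), 0))))   [R3 at ε]
2. g(e, g(g(0, s(e)), g(e, g(g(e, e), 0))))  →  g(g(0, s(e)), g(e, g(g(e, e), 0)))   [R3 at ε]
3. g(g(0, s(e)), g(e, g(g(e, e), 0)))  →  g(e, g(e, g(g(e, e), 0)))   [R2 at 1]
4. g(e, g(e, g(g(e, e), 0)))  →  g(e, g(g(e, e), 0))   [R3 at ε]
5. g(e, g(g(e, e), 0))  →  g(g(e, e), 0)   [R3 at ε]
6. g(g(e, e), 0)  →  g(e, 0)   [R3 at 1]
7. g(e, 0)  →  0   [R3 at ε]

0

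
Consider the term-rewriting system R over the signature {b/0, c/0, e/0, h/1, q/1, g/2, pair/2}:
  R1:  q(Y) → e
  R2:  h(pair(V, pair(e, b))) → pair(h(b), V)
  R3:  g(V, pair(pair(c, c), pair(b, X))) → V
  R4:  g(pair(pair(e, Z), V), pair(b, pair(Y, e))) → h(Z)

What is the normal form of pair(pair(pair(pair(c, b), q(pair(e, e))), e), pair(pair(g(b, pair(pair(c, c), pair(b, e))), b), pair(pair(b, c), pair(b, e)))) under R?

pair(pair(pair(pair(c, b), e), e), pair(pair(b, b), pair(pair(b, c), pair(b, e))))

1. pair(pair(pair(pair(c, b), q(pair(e, e))), e), pair(pair(g(b, pair(pair(c, c), pair(b, e))), b), pair(pair(b, c), pair(b, e))))  →  pair(pair(pair(pair(c, b), e), e), pair(pair(g(b, pair(pair(c, c), pair(b, e))), b), pair(pair(b, c), pair(b, e))))   [R1 at 1.1.2]
2. pair(pair(pair(pair(c, b), e), e), pair(pair(g(b, pair(pair(c, c), pair(b, e))), b), pair(pair(b, c), pair(b, e))))  →  pair(pair(pair(pair(c, b), e), e), pair(pair(b, b), pair(pair(b, c), pair(b, e))))   [R3 at 2.1.1]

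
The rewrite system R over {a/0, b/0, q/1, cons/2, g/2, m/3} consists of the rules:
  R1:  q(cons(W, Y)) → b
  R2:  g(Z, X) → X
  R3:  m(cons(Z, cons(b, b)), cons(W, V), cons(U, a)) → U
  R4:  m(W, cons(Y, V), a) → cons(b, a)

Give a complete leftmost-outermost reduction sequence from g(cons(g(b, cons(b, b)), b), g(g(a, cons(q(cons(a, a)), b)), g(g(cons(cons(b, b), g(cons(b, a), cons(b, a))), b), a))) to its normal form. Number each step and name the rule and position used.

a

1. g(cons(g(b, cons(b, b)), b), g(g(a, cons(q(cons(a, a)), b)), g(g(cons(cons(b, b), g(cons(b, a), cons(b, a))), b), a)))  →  g(g(a, cons(q(cons(a, a)), b)), g(g(cons(cons(b, b), g(cons(b, a), cons(b, a))), b), a))   [R2 at ε]
2. g(g(a, cons(q(cons(a, a)), b)), g(g(cons(cons(b, b), g(cons(b, a), cons(b, a))), b), a))  →  g(g(cons(cons(b, b), g(cons(b, a), cons(b, a))), b), a)   [R2 at ε]
3. g(g(cons(cons(b, b), g(cons(b, a), cons(b, a))), b), a)  →  a   [R2 at ε]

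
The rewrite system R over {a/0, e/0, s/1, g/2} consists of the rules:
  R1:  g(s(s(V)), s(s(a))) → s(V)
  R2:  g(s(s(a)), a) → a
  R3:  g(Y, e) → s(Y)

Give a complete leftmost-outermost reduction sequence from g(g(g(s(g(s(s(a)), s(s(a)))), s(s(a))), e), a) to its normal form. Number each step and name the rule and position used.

1. g(g(g(s(g(s(s(a)), s(s(a)))), s(s(a))), e), a)  →  g(s(g(s(g(s(s(a)), s(s(a)))), s(s(a)))), a)   [R3 at 1]
2. g(s(g(s(g(s(s(a)), s(s(a)))), s(s(a)))), a)  →  g(s(g(s(s(a)), s(s(a)))), a)   [R1 at 1.1.1.1]
3. g(s(g(s(s(a)), s(s(a)))), a)  →  g(s(s(a)), a)   [R1 at 1.1]
4. g(s(s(a)), a)  →  a   [R2 at ε]

a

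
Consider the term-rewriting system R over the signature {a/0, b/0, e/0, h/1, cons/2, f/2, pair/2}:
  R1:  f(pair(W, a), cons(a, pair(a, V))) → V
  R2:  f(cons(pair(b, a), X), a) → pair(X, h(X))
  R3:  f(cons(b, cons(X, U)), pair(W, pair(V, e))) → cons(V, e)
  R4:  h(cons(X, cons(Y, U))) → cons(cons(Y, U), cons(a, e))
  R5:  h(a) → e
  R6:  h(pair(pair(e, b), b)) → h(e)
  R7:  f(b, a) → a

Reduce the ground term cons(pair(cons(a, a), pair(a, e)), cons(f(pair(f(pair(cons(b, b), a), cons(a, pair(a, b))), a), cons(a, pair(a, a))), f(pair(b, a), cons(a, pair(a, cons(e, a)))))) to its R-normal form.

cons(pair(cons(a, a), pair(a, e)), cons(a, cons(e, a)))

1. cons(pair(cons(a, a), pair(a, e)), cons(f(pair(f(pair(cons(b, b), a), cons(a, pair(a, b))), a), cons(a, pair(a, a))), f(pair(b, a), cons(a, pair(a, cons(e, a))))))  →  cons(pair(cons(a, a), pair(a, e)), cons(a, f(pair(b, a), cons(a, pair(a, cons(e, a))))))   [R1 at 2.1]
2. cons(pair(cons(a, a), pair(a, e)), cons(a, f(pair(b, a), cons(a, pair(a, cons(e, a))))))  →  cons(pair(cons(a, a), pair(a, e)), cons(a, cons(e, a)))   [R1 at 2.2]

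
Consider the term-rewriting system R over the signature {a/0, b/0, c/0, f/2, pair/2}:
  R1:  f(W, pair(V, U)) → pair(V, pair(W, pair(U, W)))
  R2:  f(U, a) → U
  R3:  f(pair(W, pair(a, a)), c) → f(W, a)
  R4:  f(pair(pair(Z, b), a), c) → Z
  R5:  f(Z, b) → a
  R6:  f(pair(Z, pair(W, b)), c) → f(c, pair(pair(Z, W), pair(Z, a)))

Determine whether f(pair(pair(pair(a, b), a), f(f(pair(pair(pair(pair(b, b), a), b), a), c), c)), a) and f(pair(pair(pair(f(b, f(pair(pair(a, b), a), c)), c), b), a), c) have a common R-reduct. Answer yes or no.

Reduce t₁ = f(pair(pair(pair(a, b), a), f(f(pair(pair(pair(pair(b, b), a), b), a), c), c)), a):
1. f(pair(pair(pair(a, b), a), f(f(pair(pair(pair(pair(b, b), a), b), a), c), c)), a)  →  pair(pair(pair(a, b), a), f(f(pair(pair(pair(pair(b, b), a), b), a), c), c))   [R2 at ε]
2. pair(pair(pair(a, b), a), f(f(pair(pair(pair(pair(b, b), a), b), a), c), c))  →  pair(pair(pair(a, b), a), f(pair(pair(b, b), a), c))   [R4 at 2.1]
3. pair(pair(pair(a, b), a), f(pair(pair(b, b), a), c))  →  pair(pair(pair(a, b), a), b)   [R4 at 2]

Reduce t₂ = f(pair(pair(pair(f(b, f(pair(pair(a, b), a), c)), c), b), a), c):
1. f(pair(pair(pair(f(b, f(pair(pair(a, b), a), c)), c), b), a), c)  →  pair(f(b, f(pair(pair(a, b), a), c)), c)   [R4 at ε]
2. pair(f(b, f(pair(pair(a, b), a), c)), c)  →  pair(f(b, a), c)   [R4 at 1.2]
3. pair(f(b, a), c)  →  pair(b, c)   [R2 at 1]

no — NF(t₁) = pair(pair(pair(a, b), a), b), NF(t₂) = pair(b, c)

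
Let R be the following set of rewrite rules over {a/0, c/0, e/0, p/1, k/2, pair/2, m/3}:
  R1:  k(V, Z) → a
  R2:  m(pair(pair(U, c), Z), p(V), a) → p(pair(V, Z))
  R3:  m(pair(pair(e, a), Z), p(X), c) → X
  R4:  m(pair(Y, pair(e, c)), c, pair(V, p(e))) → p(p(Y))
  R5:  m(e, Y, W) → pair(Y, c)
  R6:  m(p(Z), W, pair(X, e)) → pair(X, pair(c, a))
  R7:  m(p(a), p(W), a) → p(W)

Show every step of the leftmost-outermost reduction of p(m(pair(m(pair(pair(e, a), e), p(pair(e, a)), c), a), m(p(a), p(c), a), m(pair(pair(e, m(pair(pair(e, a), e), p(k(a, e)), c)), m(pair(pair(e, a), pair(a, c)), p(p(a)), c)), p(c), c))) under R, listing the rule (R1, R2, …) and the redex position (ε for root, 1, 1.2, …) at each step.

1. p(m(pair(m(pair(pair(e, a), e), p(pair(e, a)), c), a), m(p(a), p(c), a), m(pair(pair(e, m(pair(pair(e, a), e), p(k(a, e)), c)), m(pair(pair(e, a), pair(a, c)), p(p(a)), c)), p(c), c)))  →  p(m(pair(pair(e, a), a), m(p(a), p(c), a), m(pair(pair(e, m(pair(pair(e, a), e), p(k(a, e)), c)), m(pair(pair(e, a), pair(a, c)), p(p(a)), c)), p(c), c)))   [R3 at 1.1.1]
2. p(m(pair(pair(e, a), a), m(p(a), p(c), a), m(pair(pair(e, m(pair(pair(e, a), e), p(k(a, e)), c)), m(pair(pair(e, a), pair(a, c)), p(p(a)), c)), p(c), c)))  →  p(m(pair(pair(e, a), a), p(c), m(pair(pair(e, m(pair(pair(e, a), e), p(k(a, e)), c)), m(pair(pair(e, a), pair(a, c)), p(p(a)), c)), p(c), c)))   [R7 at 1.2]
3. p(m(pair(pair(e, a), a), p(c), m(pair(pair(e, m(pair(pair(e, a), e), p(k(a, e)), c)), m(pair(pair(e, a), pair(a, c)), p(p(a)), c)), p(c), c)))  →  p(m(pair(pair(e, a), a), p(c), m(pair(pair(e, k(a, e)), m(pair(pair(e, a), pair(a, c)), p(p(a)), c)), p(c), c)))   [R3 at 1.3.1.1.2]
4. p(m(pair(pair(e, a), a), p(c), m(pair(pair(e, k(a, e)), m(pair(pair(e, a), pair(a, c)), p(p(a)), c)), p(c), c)))  →  p(m(pair(pair(e, a), a), p(c), m(pair(pair(e, a), m(pair(pair(e, a), pair(a, c)), p(p(a)), c)), p(c), c)))   [R1 at 1.3.1.1.2]
5. p(m(pair(pair(e, a), a), p(c), m(pair(pair(e, a), m(pair(pair(e, a), pair(a, c)), p(p(a)), c)), p(c), c)))  →  p(m(pair(pair(e, a), a), p(c), c))   [R3 at 1.3]
6. p(m(pair(pair(e, a), a), p(c), c))  →  p(c)   [R3 at 1]

p(c)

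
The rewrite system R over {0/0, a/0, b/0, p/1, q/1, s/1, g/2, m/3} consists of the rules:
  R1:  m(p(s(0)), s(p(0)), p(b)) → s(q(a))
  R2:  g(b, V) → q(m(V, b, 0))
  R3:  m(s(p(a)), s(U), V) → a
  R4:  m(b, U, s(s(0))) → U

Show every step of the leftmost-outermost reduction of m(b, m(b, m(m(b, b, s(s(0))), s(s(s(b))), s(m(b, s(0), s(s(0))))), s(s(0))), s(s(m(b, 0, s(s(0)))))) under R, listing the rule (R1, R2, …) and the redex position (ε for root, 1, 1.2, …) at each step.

s(s(s(b)))

1. m(b, m(b, m(m(b, b, s(s(0))), s(s(s(b))), s(m(b, s(0), s(s(0))))), s(s(0))), s(s(m(b, 0, s(s(0))))))  →  m(b, m(m(b, b, s(s(0))), s(s(s(b))), s(m(b, s(0), s(s(0))))), s(s(m(b, 0, s(s(0))))))   [R4 at 2]
2. m(b, m(m(b, b, s(s(0))), s(s(s(b))), s(m(b, s(0), s(s(0))))), s(s(m(b, 0, s(s(0))))))  →  m(b, m(b, s(s(s(b))), s(m(b, s(0), s(s(0))))), s(s(m(b, 0, s(s(0))))))   [R4 at 2.1]
3. m(b, m(b, s(s(s(b))), s(m(b, s(0), s(s(0))))), s(s(m(b, 0, s(s(0))))))  →  m(b, m(b, s(s(s(b))), s(s(0))), s(s(m(b, 0, s(s(0))))))   [R4 at 2.3.1]
4. m(b, m(b, s(s(s(b))), s(s(0))), s(s(m(b, 0, s(s(0))))))  →  m(b, s(s(s(b))), s(s(m(b, 0, s(s(0))))))   [R4 at 2]
5. m(b, s(s(s(b))), s(s(m(b, 0, s(s(0))))))  →  m(b, s(s(s(b))), s(s(0)))   [R4 at 3.1.1]
6. m(b, s(s(s(b))), s(s(0)))  →  s(s(s(b)))   [R4 at ε]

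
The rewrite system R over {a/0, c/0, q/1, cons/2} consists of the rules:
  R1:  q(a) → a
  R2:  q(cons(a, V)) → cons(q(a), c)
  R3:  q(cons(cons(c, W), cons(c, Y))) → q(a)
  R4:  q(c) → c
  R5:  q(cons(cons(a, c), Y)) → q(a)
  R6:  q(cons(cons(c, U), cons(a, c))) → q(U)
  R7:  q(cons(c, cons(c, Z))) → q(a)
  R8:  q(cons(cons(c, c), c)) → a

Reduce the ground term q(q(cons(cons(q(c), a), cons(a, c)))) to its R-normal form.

1. q(q(cons(cons(q(c), a), cons(a, c))))  →  q(q(cons(cons(c, a), cons(a, c))))   [R4 at 1.1.1.1]
2. q(q(cons(cons(c, a), cons(a, c))))  →  q(q(a))   [R6 at 1]
3. q(q(a))  →  q(a)   [R1 at 1]
4. q(a)  →  a   [R1 at ε]

a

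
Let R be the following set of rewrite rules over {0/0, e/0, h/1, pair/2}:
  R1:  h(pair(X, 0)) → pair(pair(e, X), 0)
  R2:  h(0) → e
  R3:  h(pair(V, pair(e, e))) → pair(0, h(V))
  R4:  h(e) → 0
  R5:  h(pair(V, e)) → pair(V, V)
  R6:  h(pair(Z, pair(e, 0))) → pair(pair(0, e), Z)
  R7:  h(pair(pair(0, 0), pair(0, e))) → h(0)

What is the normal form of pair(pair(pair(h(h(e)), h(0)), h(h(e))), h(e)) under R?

pair(pair(pair(e, e), e), 0)

1. pair(pair(pair(h(h(e)), h(0)), h(h(e))), h(e))  →  pair(pair(pair(h(0), h(0)), h(h(e))), h(e))   [R4 at 1.1.1.1]
2. pair(pair(pair(h(0), h(0)), h(h(e))), h(e))  →  pair(pair(pair(e, h(0)), h(h(e))), h(e))   [R2 at 1.1.1]
3. pair(pair(pair(e, h(0)), h(h(e))), h(e))  →  pair(pair(pair(e, e), h(h(e))), h(e))   [R2 at 1.1.2]
4. pair(pair(pair(e, e), h(h(e))), h(e))  →  pair(pair(pair(e, e), h(0)), h(e))   [R4 at 1.2.1]
5. pair(pair(pair(e, e), h(0)), h(e))  →  pair(pair(pair(e, e), e), h(e))   [R2 at 1.2]
6. pair(pair(pair(e, e), e), h(e))  →  pair(pair(pair(e, e), e), 0)   [R4 at 2]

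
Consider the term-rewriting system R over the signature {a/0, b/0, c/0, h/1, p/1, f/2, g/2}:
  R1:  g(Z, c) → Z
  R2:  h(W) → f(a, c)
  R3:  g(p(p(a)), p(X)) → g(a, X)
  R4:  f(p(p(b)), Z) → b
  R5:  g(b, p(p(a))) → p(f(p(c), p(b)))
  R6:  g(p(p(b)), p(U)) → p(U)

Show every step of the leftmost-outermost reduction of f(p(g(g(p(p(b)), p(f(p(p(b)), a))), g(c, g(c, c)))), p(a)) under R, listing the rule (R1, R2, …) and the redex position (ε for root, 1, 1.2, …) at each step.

1. f(p(g(g(p(p(b)), p(f(p(p(b)), a))), g(c, g(c, c)))), p(a))  →  f(p(g(p(f(p(p(b)), a)), g(c, g(c, c)))), p(a))   [R6 at 1.1.1]
2. f(p(g(p(f(p(p(b)), a)), g(c, g(c, c)))), p(a))  →  f(p(g(p(b), g(c, g(c, c)))), p(a))   [R4 at 1.1.1.1]
3. f(p(g(p(b), g(c, g(c, c)))), p(a))  →  f(p(g(p(b), g(c, c))), p(a))   [R1 at 1.1.2.2]
4. f(p(g(p(b), g(c, c))), p(a))  →  f(p(g(p(b), c)), p(a))   [R1 at 1.1.2]
5. f(p(g(p(b), c)), p(a))  →  f(p(p(b)), p(a))   [R1 at 1.1]
6. f(p(p(b)), p(a))  →  b   [R4 at ε]

b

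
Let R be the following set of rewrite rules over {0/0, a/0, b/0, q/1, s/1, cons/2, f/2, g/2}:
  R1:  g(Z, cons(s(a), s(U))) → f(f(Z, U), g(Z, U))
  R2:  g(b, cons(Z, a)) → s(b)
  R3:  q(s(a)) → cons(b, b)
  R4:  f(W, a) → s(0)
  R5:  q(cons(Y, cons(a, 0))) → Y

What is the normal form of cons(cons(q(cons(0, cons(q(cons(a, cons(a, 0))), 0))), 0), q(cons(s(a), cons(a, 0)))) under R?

cons(cons(0, 0), s(a))

1. cons(cons(q(cons(0, cons(q(cons(a, cons(a, 0))), 0))), 0), q(cons(s(a), cons(a, 0))))  →  cons(cons(q(cons(0, cons(a, 0))), 0), q(cons(s(a), cons(a, 0))))   [R5 at 1.1.1.2.1]
2. cons(cons(q(cons(0, cons(a, 0))), 0), q(cons(s(a), cons(a, 0))))  →  cons(cons(0, 0), q(cons(s(a), cons(a, 0))))   [R5 at 1.1]
3. cons(cons(0, 0), q(cons(s(a), cons(a, 0))))  →  cons(cons(0, 0), s(a))   [R5 at 2]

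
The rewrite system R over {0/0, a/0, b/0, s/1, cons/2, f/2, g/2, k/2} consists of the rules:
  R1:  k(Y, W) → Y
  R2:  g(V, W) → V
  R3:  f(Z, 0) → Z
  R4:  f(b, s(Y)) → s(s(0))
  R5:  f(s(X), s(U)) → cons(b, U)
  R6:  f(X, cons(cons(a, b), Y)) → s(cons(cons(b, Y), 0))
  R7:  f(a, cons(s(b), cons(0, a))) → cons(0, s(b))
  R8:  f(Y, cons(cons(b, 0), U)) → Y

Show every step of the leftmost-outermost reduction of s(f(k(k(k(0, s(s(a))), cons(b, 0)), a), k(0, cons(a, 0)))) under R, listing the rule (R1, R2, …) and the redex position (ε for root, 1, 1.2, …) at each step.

1. s(f(k(k(k(0, s(s(a))), cons(b, 0)), a), k(0, cons(a, 0))))  →  s(f(k(k(0, s(s(a))), cons(b, 0)), k(0, cons(a, 0))))   [R1 at 1.1]
2. s(f(k(k(0, s(s(a))), cons(b, 0)), k(0, cons(a, 0))))  →  s(f(k(0, s(s(a))), k(0, cons(a, 0))))   [R1 at 1.1]
3. s(f(k(0, s(s(a))), k(0, cons(a, 0))))  →  s(f(0, k(0, cons(a, 0))))   [R1 at 1.1]
4. s(f(0, k(0, cons(a, 0))))  →  s(f(0, 0))   [R1 at 1.2]
5. s(f(0, 0))  →  s(0)   [R3 at 1]

s(0)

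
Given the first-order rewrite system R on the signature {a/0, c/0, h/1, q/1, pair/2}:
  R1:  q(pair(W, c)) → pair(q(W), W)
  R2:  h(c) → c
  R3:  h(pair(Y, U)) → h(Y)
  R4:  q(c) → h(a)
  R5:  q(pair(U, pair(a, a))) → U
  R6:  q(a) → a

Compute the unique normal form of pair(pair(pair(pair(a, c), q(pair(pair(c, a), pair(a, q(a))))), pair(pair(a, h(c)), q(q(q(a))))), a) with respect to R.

1. pair(pair(pair(pair(a, c), q(pair(pair(c, a), pair(a, q(a))))), pair(pair(a, h(c)), q(q(q(a))))), a)  →  pair(pair(pair(pair(a, c), q(pair(pair(c, a), pair(a, a)))), pair(pair(a, h(c)), q(q(q(a))))), a)   [R6 at 1.1.2.1.2.2]
2. pair(pair(pair(pair(a, c), q(pair(pair(c, a), pair(a, a)))), pair(pair(a, h(c)), q(q(q(a))))), a)  →  pair(pair(pair(pair(a, c), pair(c, a)), pair(pair(a, h(c)), q(q(q(a))))), a)   [R5 at 1.1.2]
3. pair(pair(pair(pair(a, c), pair(c, a)), pair(pair(a, h(c)), q(q(q(a))))), a)  →  pair(pair(pair(pair(a, c), pair(c, a)), pair(pair(a, c), q(q(q(a))))), a)   [R2 at 1.2.1.2]
4. pair(pair(pair(pair(a, c), pair(c, a)), pair(pair(a, c), q(q(q(a))))), a)  →  pair(pair(pair(pair(a, c), pair(c, a)), pair(pair(a, c), q(q(a)))), a)   [R6 at 1.2.2.1.1]
5. pair(pair(pair(pair(a, c), pair(c, a)), pair(pair(a, c), q(q(a)))), a)  →  pair(pair(pair(pair(a, c), pair(c, a)), pair(pair(a, c), q(a))), a)   [R6 at 1.2.2.1]
6. pair(pair(pair(pair(a, c), pair(c, a)), pair(pair(a, c), q(a))), a)  →  pair(pair(pair(pair(a, c), pair(c, a)), pair(pair(a, c), a)), a)   [R6 at 1.2.2]

pair(pair(pair(pair(a, c), pair(c, a)), pair(pair(a, c), a)), a)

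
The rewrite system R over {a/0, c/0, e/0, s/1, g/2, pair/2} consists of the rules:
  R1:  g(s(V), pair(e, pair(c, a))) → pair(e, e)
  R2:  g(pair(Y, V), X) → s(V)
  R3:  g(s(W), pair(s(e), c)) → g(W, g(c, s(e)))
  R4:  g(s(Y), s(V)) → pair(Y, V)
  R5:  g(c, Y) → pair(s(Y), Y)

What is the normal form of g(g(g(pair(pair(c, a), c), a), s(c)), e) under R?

s(c)

1. g(g(g(pair(pair(c, a), c), a), s(c)), e)  →  g(g(s(c), s(c)), e)   [R2 at 1.1]
2. g(g(s(c), s(c)), e)  →  g(pair(c, c), e)   [R4 at 1]
3. g(pair(c, c), e)  →  s(c)   [R2 at ε]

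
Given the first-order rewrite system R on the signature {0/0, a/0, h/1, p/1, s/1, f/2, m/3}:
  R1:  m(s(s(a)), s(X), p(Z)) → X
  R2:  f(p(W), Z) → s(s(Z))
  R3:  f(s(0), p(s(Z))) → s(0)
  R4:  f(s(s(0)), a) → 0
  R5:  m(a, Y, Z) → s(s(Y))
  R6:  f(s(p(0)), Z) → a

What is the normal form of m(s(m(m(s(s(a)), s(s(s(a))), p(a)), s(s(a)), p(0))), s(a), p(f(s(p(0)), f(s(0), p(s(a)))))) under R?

1. m(s(m(m(s(s(a)), s(s(s(a))), p(a)), s(s(a)), p(0))), s(a), p(f(s(p(0)), f(s(0), p(s(a))))))  →  m(s(m(s(s(a)), s(s(a)), p(0))), s(a), p(f(s(p(0)), f(s(0), p(s(a))))))   [R1 at 1.1.1]
2. m(s(m(s(s(a)), s(s(a)), p(0))), s(a), p(f(s(p(0)), f(s(0), p(s(a))))))  →  m(s(s(a)), s(a), p(f(s(p(0)), f(s(0), p(s(a))))))   [R1 at 1.1]
3. m(s(s(a)), s(a), p(f(s(p(0)), f(s(0), p(s(a))))))  →  a   [R1 at ε]

a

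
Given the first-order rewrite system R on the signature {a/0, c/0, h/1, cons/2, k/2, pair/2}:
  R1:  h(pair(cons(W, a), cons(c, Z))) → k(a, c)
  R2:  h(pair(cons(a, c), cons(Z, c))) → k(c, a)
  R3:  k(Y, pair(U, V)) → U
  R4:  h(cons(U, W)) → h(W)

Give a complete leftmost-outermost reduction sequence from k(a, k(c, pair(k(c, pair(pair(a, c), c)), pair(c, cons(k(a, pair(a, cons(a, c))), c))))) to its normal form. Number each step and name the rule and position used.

a

1. k(a, k(c, pair(k(c, pair(pair(a, c), c)), pair(c, cons(k(a, pair(a, cons(a, c))), c)))))  →  k(a, k(c, pair(pair(a, c), c)))   [R3 at 2]
2. k(a, k(c, pair(pair(a, c), c)))  →  k(a, pair(a, c))   [R3 at 2]
3. k(a, pair(a, c))  →  a   [R3 at ε]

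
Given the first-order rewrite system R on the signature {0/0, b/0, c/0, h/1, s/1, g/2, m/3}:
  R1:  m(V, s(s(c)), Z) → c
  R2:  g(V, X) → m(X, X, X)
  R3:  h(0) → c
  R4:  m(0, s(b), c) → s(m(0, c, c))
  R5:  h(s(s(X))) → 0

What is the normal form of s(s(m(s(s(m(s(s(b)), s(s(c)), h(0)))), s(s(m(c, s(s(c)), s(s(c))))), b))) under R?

s(s(c))

1. s(s(m(s(s(m(s(s(b)), s(s(c)), h(0)))), s(s(m(c, s(s(c)), s(s(c))))), b)))  →  s(s(m(s(s(c)), s(s(m(c, s(s(c)), s(s(c))))), b)))   [R1 at 1.1.1.1.1]
2. s(s(m(s(s(c)), s(s(m(c, s(s(c)), s(s(c))))), b)))  →  s(s(m(s(s(c)), s(s(c)), b)))   [R1 at 1.1.2.1.1]
3. s(s(m(s(s(c)), s(s(c)), b)))  →  s(s(c))   [R1 at 1.1]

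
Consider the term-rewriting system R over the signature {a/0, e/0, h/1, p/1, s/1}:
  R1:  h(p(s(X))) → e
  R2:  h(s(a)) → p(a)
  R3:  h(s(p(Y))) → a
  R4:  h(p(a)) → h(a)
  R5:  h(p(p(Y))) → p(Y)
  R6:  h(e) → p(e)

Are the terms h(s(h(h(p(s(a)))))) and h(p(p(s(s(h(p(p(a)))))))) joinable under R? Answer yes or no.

Reduce t₁ = h(s(h(h(p(s(a)))))):
1. h(s(h(h(p(s(a))))))  →  h(s(h(e)))   [R1 at 1.1.1]
2. h(s(h(e)))  →  h(s(p(e)))   [R6 at 1.1]
3. h(s(p(e)))  →  a   [R3 at ε]

Reduce t₂ = h(p(p(s(s(h(p(p(a)))))))):
1. h(p(p(s(s(h(p(p(a))))))))  →  p(s(s(h(p(p(a))))))   [R5 at ε]
2. p(s(s(h(p(p(a))))))  →  p(s(s(p(a))))   [R5 at 1.1.1]

no — NF(t₁) = a, NF(t₂) = p(s(s(p(a))))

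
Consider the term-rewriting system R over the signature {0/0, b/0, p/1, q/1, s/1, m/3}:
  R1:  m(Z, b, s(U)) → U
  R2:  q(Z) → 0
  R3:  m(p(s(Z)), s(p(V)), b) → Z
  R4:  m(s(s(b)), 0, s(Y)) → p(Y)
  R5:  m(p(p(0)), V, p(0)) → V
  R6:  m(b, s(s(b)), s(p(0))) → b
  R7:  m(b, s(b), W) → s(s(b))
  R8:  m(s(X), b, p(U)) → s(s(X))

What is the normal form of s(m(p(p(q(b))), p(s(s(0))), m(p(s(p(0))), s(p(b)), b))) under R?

1. s(m(p(p(q(b))), p(s(s(0))), m(p(s(p(0))), s(p(b)), b)))  →  s(m(p(p(0)), p(s(s(0))), m(p(s(p(0))), s(p(b)), b)))   [R2 at 1.1.1.1]
2. s(m(p(p(0)), p(s(s(0))), m(p(s(p(0))), s(p(b)), b)))  →  s(m(p(p(0)), p(s(s(0))), p(0)))   [R3 at 1.3]
3. s(m(p(p(0)), p(s(s(0))), p(0)))  →  s(p(s(s(0))))   [R5 at 1]

s(p(s(s(0))))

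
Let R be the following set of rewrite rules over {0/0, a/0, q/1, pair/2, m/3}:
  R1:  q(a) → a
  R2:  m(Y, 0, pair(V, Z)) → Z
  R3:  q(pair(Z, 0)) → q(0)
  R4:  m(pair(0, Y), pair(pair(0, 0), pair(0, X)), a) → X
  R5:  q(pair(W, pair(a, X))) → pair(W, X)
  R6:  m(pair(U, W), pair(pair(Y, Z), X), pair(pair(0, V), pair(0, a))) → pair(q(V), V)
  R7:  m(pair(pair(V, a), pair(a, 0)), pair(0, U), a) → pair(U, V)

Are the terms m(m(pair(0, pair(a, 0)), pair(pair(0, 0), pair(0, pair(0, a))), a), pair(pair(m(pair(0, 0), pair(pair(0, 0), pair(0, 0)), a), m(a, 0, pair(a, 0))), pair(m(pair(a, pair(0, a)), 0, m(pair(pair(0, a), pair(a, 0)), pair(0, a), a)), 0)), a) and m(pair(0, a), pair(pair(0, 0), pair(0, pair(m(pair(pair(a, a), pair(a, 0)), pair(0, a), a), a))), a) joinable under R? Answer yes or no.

no — NF(t₁) = 0, NF(t₂) = pair(pair(a, a), a)

Reduce t₁ = m(m(pair(0, pair(a, 0)), pair(pair(0, 0), pair(0, pair(0, a))), a), pair(pair(m(pair(0, 0), pair(pair(0, 0), pair(0, 0)), a), m(a, 0, pair(a, 0))), pair(m(pair(a, pair(0, a)), 0, m(pair(pair(0, a), pair(a, 0)), pair(0, a), a)), 0)), a):
1. m(m(pair(0, pair(a, 0)), pair(pair(0, 0), pair(0, pair(0, a))), a), pair(pair(m(pair(0, 0), pair(pair(0, 0), pair(0, 0)), a), m(a, 0, pair(a, 0))), pair(m(pair(a, pair(0, a)), 0, m(pair(pair(0, a), pair(a, 0)), pair(0, a), a)), 0)), a)  →  m(pair(0, a), pair(pair(m(pair(0, 0), pair(pair(0, 0), pair(0, 0)), a), m(a, 0, pair(a, 0))), pair(m(pair(a, pair(0, a)), 0, m(pair(pair(0, a), pair(a, 0)), pair(0, a), a)), 0)), a)   [R4 at 1]
2. m(pair(0, a), pair(pair(m(pair(0, 0), pair(pair(0, 0), pair(0, 0)), a), m(a, 0, pair(a, 0))), pair(m(pair(a, pair(0, a)), 0, m(pair(pair(0, a), pair(a, 0)), pair(0, a), a)), 0)), a)  →  m(pair(0, a), pair(pair(0, m(a, 0, pair(a, 0))), pair(m(pair(a, pair(0, a)), 0, m(pair(pair(0, a), pair(a, 0)), pair(0, a), a)), 0)), a)   [R4 at 2.1.1]
3. m(pair(0, a), pair(pair(0, m(a, 0, pair(a, 0))), pair(m(pair(a, pair(0, a)), 0, m(pair(pair(0, a), pair(a, 0)), pair(0, a), a)), 0)), a)  →  m(pair(0, a), pair(pair(0, 0), pair(m(pair(a, pair(0, a)), 0, m(pair(pair(0, a), pair(a, 0)), pair(0, a), a)), 0)), a)   [R2 at 2.1.2]
4. m(pair(0, a), pair(pair(0, 0), pair(m(pair(a, pair(0, a)), 0, m(pair(pair(0, a), pair(a, 0)), pair(0, a), a)), 0)), a)  →  m(pair(0, a), pair(pair(0, 0), pair(m(pair(a, pair(0, a)), 0, pair(a, 0)), 0)), a)   [R7 at 2.2.1.3]
5. m(pair(0, a), pair(pair(0, 0), pair(m(pair(a, pair(0, a)), 0, pair(a, 0)), 0)), a)  →  m(pair(0, a), pair(pair(0, 0), pair(0, 0)), a)   [R2 at 2.2.1]
6. m(pair(0, a), pair(pair(0, 0), pair(0, 0)), a)  →  0   [R4 at ε]

Reduce t₂ = m(pair(0, a), pair(pair(0, 0), pair(0, pair(m(pair(pair(a, a), pair(a, 0)), pair(0, a), a), a))), a):
1. m(pair(0, a), pair(pair(0, 0), pair(0, pair(m(pair(pair(a, a), pair(a, 0)), pair(0, a), a), a))), a)  →  pair(m(pair(pair(a, a), pair(a, 0)), pair(0, a), a), a)   [R4 at ε]
2. pair(m(pair(pair(a, a), pair(a, 0)), pair(0, a), a), a)  →  pair(pair(a, a), a)   [R7 at 1]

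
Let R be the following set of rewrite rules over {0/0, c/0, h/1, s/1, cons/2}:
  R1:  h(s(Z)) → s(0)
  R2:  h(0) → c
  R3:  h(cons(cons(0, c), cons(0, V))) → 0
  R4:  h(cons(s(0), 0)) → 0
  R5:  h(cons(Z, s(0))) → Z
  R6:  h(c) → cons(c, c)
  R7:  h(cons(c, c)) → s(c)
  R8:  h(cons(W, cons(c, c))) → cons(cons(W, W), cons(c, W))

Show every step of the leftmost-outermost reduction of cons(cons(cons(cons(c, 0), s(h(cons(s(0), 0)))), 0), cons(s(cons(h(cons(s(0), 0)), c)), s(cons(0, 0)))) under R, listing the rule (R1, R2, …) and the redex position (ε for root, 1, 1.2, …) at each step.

cons(cons(cons(cons(c, 0), s(0)), 0), cons(s(cons(0, c)), s(cons(0, 0))))

1. cons(cons(cons(cons(c, 0), s(h(cons(s(0), 0)))), 0), cons(s(cons(h(cons(s(0), 0)), c)), s(cons(0, 0))))  →  cons(cons(cons(cons(c, 0), s(0)), 0), cons(s(cons(h(cons(s(0), 0)), c)), s(cons(0, 0))))   [R4 at 1.1.2.1]
2. cons(cons(cons(cons(c, 0), s(0)), 0), cons(s(cons(h(cons(s(0), 0)), c)), s(cons(0, 0))))  →  cons(cons(cons(cons(c, 0), s(0)), 0), cons(s(cons(0, c)), s(cons(0, 0))))   [R4 at 2.1.1.1]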